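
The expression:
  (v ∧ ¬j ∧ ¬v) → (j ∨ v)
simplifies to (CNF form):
True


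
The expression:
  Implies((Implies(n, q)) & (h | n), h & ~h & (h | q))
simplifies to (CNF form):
(n | ~h) & (~n | ~q)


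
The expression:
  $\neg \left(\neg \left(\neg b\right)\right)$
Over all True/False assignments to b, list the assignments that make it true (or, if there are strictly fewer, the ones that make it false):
is true only for:
  b=False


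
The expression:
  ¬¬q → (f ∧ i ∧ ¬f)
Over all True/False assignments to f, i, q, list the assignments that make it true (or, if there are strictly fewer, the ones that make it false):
is true only for:
  f=False, i=False, q=False;
  f=False, i=True, q=False;
  f=True, i=False, q=False;
  f=True, i=True, q=False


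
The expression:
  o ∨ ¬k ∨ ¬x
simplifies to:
o ∨ ¬k ∨ ¬x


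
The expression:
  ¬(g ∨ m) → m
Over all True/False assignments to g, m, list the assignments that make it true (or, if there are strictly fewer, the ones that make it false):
is false only for:
  g=False, m=False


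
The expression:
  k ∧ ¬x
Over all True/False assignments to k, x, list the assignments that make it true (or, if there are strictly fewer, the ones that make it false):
is true only for:
  k=True, x=False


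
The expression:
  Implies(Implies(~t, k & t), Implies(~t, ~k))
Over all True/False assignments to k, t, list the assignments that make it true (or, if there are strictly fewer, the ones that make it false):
is always true.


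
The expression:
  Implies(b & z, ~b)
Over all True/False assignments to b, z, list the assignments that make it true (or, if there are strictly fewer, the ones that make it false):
is false only for:
  b=True, z=True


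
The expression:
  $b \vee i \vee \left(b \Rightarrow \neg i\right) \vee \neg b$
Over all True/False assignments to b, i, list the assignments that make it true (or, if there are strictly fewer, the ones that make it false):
is always true.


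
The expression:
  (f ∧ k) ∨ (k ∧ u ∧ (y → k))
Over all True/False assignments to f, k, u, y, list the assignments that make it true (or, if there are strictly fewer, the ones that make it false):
is true only for:
  f=False, k=True, u=True, y=False;
  f=False, k=True, u=True, y=True;
  f=True, k=True, u=False, y=False;
  f=True, k=True, u=False, y=True;
  f=True, k=True, u=True, y=False;
  f=True, k=True, u=True, y=True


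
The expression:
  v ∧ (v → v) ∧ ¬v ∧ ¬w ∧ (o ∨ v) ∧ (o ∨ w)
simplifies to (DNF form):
False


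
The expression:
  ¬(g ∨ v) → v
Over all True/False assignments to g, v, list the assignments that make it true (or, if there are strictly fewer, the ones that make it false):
is false only for:
  g=False, v=False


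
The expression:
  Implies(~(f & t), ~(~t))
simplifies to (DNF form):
t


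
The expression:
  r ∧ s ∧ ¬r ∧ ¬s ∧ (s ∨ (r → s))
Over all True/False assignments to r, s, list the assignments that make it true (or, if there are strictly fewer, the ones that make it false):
is never true.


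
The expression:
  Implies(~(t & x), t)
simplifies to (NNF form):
t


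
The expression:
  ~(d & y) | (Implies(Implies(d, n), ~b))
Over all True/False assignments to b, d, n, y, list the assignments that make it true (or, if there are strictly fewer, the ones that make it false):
is false only for:
  b=True, d=True, n=True, y=True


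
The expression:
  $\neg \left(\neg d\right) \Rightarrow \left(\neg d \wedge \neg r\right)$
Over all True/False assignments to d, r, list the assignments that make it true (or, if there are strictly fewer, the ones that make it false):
is true only for:
  d=False, r=False;
  d=False, r=True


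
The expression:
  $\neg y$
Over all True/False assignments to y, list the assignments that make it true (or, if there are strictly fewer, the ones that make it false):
is true only for:
  y=False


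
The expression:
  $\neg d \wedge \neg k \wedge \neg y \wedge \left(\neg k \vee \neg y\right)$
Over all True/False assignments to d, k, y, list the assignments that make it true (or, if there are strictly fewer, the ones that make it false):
is true only for:
  d=False, k=False, y=False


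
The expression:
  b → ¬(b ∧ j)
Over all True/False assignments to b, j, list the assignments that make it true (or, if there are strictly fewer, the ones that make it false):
is false only for:
  b=True, j=True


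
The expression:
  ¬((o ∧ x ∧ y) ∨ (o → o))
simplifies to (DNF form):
False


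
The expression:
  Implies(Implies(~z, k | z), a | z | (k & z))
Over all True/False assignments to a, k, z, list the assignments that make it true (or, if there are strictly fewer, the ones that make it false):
is false only for:
  a=False, k=True, z=False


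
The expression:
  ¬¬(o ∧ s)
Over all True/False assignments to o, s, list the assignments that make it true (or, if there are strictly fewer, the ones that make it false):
is true only for:
  o=True, s=True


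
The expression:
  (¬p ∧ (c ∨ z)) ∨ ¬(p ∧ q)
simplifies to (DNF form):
¬p ∨ ¬q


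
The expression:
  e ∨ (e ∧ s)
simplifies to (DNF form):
e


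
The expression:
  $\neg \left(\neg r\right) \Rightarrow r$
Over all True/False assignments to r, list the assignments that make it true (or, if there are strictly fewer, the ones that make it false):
is always true.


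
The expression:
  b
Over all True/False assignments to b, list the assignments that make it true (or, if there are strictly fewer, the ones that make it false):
is true only for:
  b=True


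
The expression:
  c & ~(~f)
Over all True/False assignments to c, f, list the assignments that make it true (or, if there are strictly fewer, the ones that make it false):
is true only for:
  c=True, f=True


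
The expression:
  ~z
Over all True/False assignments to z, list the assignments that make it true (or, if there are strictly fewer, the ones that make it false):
is true only for:
  z=False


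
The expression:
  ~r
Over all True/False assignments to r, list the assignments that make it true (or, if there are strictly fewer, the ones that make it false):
is true only for:
  r=False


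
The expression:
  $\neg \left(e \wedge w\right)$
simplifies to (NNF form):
$\neg e \vee \neg w$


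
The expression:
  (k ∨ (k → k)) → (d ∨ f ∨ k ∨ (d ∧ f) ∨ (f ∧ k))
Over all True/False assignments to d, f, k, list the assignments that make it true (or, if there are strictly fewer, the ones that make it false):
is false only for:
  d=False, f=False, k=False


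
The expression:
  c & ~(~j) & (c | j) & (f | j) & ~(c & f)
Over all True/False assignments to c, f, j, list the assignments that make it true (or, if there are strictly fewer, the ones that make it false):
is true only for:
  c=True, f=False, j=True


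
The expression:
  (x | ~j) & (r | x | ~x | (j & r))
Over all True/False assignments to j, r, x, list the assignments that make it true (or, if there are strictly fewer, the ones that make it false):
is false only for:
  j=True, r=False, x=False;
  j=True, r=True, x=False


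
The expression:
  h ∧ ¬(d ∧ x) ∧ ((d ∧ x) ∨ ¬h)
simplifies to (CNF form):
False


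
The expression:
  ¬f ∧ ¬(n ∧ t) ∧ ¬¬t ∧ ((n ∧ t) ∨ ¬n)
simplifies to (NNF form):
t ∧ ¬f ∧ ¬n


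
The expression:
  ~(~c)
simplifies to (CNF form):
c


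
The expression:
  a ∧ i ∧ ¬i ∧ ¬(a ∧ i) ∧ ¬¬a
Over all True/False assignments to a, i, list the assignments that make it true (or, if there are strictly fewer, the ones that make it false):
is never true.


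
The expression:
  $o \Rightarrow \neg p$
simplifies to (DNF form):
$\neg o \vee \neg p$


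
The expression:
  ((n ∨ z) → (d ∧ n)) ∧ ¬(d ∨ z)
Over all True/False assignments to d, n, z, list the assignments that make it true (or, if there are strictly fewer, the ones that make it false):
is true only for:
  d=False, n=False, z=False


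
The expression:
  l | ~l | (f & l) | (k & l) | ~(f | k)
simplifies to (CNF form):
True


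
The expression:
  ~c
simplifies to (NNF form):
~c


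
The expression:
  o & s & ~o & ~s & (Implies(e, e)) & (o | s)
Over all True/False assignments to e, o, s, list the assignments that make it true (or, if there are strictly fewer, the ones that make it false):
is never true.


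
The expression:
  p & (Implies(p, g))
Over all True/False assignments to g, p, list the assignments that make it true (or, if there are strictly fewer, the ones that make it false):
is true only for:
  g=True, p=True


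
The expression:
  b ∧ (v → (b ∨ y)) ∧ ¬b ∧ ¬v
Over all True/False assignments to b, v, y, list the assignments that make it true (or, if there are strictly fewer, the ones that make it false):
is never true.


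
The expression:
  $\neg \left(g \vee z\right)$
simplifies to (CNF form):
$\neg g \wedge \neg z$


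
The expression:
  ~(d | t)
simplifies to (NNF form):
~d & ~t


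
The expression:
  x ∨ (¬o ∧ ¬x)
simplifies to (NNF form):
x ∨ ¬o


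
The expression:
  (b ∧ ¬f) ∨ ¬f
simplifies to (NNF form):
¬f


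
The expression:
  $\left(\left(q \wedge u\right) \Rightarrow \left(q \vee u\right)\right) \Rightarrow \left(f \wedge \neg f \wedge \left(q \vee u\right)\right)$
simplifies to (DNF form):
$\text{False}$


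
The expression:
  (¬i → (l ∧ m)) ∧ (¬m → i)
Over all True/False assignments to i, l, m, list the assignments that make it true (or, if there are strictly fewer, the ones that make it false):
is false only for:
  i=False, l=False, m=False;
  i=False, l=False, m=True;
  i=False, l=True, m=False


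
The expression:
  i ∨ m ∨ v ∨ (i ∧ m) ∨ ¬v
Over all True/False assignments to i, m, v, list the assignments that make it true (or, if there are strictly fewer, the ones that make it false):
is always true.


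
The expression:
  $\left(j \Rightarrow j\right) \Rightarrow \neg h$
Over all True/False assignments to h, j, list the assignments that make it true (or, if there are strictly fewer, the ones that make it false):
is true only for:
  h=False, j=False;
  h=False, j=True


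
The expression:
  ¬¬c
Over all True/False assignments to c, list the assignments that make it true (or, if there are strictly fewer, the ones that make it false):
is true only for:
  c=True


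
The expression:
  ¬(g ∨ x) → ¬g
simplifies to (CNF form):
True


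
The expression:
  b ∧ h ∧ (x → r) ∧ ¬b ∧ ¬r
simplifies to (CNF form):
False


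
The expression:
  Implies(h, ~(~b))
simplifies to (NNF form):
b | ~h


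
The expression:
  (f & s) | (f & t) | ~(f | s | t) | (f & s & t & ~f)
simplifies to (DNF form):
(f & s) | (f & t) | (~f & ~s & ~t)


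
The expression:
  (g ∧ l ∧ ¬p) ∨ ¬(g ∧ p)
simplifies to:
¬g ∨ ¬p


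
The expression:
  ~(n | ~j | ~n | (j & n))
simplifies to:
False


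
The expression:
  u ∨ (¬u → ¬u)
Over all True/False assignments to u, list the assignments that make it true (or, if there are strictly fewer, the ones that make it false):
is always true.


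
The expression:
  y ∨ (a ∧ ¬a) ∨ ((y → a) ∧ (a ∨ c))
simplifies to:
a ∨ c ∨ y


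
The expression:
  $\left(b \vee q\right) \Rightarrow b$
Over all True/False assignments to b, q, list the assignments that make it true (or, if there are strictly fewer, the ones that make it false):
is false only for:
  b=False, q=True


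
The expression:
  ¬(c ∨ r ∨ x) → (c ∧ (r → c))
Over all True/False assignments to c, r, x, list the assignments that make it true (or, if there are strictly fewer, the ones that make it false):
is false only for:
  c=False, r=False, x=False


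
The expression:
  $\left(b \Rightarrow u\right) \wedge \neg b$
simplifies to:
$\neg b$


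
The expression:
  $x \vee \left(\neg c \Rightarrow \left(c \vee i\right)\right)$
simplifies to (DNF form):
$c \vee i \vee x$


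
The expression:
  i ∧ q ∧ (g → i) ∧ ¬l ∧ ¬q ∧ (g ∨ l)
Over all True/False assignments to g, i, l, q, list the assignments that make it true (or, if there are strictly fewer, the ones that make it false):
is never true.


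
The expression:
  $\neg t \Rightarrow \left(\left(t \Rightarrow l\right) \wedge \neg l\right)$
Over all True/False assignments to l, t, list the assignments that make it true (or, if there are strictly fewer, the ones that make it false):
is false only for:
  l=True, t=False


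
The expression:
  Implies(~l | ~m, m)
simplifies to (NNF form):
m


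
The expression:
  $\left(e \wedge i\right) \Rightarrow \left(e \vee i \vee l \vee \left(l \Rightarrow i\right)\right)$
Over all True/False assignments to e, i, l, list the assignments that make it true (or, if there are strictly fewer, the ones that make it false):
is always true.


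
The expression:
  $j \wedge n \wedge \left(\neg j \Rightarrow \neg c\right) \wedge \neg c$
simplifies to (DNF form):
$j \wedge n \wedge \neg c$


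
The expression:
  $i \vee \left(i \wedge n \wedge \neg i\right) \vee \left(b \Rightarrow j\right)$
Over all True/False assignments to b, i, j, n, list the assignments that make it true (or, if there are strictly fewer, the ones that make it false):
is false only for:
  b=True, i=False, j=False, n=False;
  b=True, i=False, j=False, n=True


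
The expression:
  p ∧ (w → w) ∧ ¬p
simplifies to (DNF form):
False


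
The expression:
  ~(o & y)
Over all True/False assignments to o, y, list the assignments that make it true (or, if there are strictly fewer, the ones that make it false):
is false only for:
  o=True, y=True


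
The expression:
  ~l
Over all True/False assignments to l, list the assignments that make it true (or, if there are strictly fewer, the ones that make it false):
is true only for:
  l=False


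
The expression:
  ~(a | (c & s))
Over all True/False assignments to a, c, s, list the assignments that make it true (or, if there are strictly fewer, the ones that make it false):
is true only for:
  a=False, c=False, s=False;
  a=False, c=False, s=True;
  a=False, c=True, s=False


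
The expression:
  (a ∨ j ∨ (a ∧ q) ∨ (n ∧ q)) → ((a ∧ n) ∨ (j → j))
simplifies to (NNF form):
True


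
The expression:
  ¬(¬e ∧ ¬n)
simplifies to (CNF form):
e ∨ n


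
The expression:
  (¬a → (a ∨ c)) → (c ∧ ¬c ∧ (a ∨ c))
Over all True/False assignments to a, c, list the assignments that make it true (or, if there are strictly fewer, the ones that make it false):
is true only for:
  a=False, c=False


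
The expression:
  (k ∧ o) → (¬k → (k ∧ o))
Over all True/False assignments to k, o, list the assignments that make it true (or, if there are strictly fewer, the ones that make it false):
is always true.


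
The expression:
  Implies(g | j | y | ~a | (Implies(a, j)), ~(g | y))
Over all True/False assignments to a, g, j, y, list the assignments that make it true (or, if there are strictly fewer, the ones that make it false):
is true only for:
  a=False, g=False, j=False, y=False;
  a=False, g=False, j=True, y=False;
  a=True, g=False, j=False, y=False;
  a=True, g=False, j=True, y=False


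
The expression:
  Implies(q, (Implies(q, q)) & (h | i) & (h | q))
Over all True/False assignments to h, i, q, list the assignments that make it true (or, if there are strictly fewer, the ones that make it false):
is false only for:
  h=False, i=False, q=True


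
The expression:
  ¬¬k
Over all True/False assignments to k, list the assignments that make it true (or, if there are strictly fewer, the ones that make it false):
is true only for:
  k=True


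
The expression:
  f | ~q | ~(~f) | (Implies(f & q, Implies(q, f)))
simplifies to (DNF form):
True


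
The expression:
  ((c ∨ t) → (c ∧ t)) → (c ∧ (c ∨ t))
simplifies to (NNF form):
c ∨ t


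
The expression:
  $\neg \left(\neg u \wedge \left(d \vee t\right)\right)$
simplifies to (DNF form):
$u \vee \left(\neg d \wedge \neg t\right)$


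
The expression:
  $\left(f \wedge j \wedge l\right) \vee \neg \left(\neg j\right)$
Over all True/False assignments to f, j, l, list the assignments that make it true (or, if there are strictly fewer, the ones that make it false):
is true only for:
  f=False, j=True, l=False;
  f=False, j=True, l=True;
  f=True, j=True, l=False;
  f=True, j=True, l=True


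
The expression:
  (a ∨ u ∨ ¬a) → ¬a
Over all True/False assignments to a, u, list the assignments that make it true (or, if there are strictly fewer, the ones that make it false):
is true only for:
  a=False, u=False;
  a=False, u=True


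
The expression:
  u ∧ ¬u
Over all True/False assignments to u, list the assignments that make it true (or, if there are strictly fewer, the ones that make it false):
is never true.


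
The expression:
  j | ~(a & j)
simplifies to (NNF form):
True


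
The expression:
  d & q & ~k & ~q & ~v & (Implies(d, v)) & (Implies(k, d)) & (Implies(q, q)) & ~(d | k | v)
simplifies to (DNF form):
False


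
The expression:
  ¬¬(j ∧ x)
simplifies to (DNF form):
j ∧ x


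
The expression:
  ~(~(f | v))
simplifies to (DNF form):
f | v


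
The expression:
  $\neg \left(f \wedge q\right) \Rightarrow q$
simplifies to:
$q$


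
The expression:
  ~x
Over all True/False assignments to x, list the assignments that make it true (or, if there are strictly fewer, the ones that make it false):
is true only for:
  x=False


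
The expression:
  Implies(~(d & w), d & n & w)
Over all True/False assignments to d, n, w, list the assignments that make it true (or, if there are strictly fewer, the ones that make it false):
is true only for:
  d=True, n=False, w=True;
  d=True, n=True, w=True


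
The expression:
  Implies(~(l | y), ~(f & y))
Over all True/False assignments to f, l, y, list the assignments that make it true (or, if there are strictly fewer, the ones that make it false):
is always true.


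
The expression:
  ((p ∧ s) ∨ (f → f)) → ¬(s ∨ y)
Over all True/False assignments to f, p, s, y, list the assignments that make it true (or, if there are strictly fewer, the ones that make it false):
is true only for:
  f=False, p=False, s=False, y=False;
  f=False, p=True, s=False, y=False;
  f=True, p=False, s=False, y=False;
  f=True, p=True, s=False, y=False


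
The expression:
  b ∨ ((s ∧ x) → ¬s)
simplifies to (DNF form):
b ∨ ¬s ∨ ¬x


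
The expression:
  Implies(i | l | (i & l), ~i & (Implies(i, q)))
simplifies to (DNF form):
~i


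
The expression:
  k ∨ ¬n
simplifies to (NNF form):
k ∨ ¬n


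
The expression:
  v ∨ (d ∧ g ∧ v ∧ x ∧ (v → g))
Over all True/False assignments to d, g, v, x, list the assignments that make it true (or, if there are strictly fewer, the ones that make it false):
is true only for:
  d=False, g=False, v=True, x=False;
  d=False, g=False, v=True, x=True;
  d=False, g=True, v=True, x=False;
  d=False, g=True, v=True, x=True;
  d=True, g=False, v=True, x=False;
  d=True, g=False, v=True, x=True;
  d=True, g=True, v=True, x=False;
  d=True, g=True, v=True, x=True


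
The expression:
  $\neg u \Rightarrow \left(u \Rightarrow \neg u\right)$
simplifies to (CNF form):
$\text{True}$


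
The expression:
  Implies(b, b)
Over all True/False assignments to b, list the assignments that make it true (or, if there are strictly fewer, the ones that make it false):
is always true.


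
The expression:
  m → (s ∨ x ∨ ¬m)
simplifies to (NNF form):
s ∨ x ∨ ¬m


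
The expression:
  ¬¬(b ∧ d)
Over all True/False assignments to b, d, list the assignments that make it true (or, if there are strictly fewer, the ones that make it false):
is true only for:
  b=True, d=True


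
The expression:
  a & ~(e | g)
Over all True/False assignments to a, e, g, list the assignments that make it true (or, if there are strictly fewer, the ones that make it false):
is true only for:
  a=True, e=False, g=False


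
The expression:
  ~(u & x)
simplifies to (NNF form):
~u | ~x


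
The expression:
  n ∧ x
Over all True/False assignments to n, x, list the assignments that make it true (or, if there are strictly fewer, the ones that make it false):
is true only for:
  n=True, x=True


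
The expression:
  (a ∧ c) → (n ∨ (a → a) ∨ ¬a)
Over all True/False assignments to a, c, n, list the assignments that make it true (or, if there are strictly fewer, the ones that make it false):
is always true.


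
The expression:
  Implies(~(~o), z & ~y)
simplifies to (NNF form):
~o | (z & ~y)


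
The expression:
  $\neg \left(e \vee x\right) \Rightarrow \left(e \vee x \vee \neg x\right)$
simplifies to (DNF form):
$\text{True}$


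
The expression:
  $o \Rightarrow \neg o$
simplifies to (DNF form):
$\neg o$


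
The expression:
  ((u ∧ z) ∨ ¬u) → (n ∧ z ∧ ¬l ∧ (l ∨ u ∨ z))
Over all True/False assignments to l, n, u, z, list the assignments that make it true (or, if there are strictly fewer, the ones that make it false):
is true only for:
  l=False, n=False, u=True, z=False;
  l=False, n=True, u=False, z=True;
  l=False, n=True, u=True, z=False;
  l=False, n=True, u=True, z=True;
  l=True, n=False, u=True, z=False;
  l=True, n=True, u=True, z=False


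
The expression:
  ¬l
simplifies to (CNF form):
¬l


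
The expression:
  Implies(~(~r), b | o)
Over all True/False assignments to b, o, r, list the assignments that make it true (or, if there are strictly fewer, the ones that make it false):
is false only for:
  b=False, o=False, r=True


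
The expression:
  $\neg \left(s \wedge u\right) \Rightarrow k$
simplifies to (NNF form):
$k \vee \left(s \wedge u\right)$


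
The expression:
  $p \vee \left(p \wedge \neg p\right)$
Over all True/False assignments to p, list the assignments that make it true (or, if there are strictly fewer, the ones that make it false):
is true only for:
  p=True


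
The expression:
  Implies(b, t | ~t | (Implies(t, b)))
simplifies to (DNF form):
True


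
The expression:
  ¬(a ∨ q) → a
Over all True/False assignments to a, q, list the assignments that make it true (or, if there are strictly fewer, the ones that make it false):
is false only for:
  a=False, q=False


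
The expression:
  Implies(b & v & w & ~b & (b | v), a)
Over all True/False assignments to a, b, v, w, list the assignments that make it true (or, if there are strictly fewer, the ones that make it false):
is always true.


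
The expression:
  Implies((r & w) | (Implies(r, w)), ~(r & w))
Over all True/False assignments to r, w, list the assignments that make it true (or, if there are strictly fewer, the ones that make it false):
is false only for:
  r=True, w=True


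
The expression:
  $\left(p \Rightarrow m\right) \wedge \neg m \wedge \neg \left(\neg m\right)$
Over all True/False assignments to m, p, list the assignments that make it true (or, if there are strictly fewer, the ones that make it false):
is never true.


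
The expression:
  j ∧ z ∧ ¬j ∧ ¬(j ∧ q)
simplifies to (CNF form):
False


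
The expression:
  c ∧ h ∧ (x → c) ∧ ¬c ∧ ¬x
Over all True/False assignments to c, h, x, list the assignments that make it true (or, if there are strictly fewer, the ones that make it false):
is never true.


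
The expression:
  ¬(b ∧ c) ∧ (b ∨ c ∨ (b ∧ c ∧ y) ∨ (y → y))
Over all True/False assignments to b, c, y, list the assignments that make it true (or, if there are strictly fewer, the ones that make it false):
is false only for:
  b=True, c=True, y=False;
  b=True, c=True, y=True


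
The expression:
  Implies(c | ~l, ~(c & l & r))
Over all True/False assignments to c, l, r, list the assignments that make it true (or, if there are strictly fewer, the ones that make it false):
is false only for:
  c=True, l=True, r=True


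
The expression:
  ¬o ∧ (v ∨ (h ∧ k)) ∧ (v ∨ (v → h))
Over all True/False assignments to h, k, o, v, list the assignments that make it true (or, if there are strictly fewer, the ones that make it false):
is true only for:
  h=False, k=False, o=False, v=True;
  h=False, k=True, o=False, v=True;
  h=True, k=False, o=False, v=True;
  h=True, k=True, o=False, v=False;
  h=True, k=True, o=False, v=True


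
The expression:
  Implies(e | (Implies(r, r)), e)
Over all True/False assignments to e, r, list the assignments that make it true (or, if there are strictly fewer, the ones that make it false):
is true only for:
  e=True, r=False;
  e=True, r=True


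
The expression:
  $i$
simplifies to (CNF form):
$i$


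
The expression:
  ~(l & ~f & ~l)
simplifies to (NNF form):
True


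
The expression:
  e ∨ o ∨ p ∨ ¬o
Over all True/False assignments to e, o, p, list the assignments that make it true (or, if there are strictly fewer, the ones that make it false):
is always true.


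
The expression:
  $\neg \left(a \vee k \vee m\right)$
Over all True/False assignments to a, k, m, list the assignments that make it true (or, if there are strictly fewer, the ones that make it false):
is true only for:
  a=False, k=False, m=False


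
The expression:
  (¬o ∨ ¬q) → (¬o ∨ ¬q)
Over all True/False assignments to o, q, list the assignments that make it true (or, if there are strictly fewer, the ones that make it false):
is always true.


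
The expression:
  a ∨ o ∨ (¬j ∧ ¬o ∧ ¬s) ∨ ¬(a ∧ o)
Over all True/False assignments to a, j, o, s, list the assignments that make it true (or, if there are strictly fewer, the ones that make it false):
is always true.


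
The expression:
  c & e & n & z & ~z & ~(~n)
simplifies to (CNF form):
False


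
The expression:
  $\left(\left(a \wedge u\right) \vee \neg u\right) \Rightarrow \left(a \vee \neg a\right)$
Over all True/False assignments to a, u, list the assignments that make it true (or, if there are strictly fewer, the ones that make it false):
is always true.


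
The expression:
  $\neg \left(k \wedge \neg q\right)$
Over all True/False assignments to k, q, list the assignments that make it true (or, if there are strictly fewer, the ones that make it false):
is false only for:
  k=True, q=False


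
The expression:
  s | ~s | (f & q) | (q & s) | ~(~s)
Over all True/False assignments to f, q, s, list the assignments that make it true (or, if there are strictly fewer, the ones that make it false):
is always true.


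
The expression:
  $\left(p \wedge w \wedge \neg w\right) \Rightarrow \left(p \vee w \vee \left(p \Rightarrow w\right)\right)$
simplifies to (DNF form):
$\text{True}$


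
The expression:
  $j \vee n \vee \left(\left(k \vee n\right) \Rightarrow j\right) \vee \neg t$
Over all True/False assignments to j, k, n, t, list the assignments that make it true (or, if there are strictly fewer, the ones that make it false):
is false only for:
  j=False, k=True, n=False, t=True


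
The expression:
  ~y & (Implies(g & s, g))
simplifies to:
~y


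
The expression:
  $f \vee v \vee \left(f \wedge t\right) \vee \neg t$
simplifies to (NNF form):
$f \vee v \vee \neg t$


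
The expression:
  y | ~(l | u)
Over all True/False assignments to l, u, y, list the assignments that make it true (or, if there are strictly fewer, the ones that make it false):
is false only for:
  l=False, u=True, y=False;
  l=True, u=False, y=False;
  l=True, u=True, y=False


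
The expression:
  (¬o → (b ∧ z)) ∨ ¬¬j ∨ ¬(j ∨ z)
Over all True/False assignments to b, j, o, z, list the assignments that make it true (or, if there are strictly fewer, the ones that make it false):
is false only for:
  b=False, j=False, o=False, z=True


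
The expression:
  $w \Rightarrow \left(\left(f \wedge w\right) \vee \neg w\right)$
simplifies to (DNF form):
$f \vee \neg w$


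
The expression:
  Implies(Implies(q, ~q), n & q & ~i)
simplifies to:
q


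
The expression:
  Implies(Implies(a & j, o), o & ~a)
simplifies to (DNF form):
(o & ~a) | (a & j & ~o)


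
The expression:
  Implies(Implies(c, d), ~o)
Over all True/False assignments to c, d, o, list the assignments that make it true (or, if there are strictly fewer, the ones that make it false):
is false only for:
  c=False, d=False, o=True;
  c=False, d=True, o=True;
  c=True, d=True, o=True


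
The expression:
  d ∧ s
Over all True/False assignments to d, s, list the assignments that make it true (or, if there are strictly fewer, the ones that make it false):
is true only for:
  d=True, s=True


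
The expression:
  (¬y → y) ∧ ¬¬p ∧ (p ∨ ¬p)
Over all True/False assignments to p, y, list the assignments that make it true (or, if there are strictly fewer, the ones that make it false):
is true only for:
  p=True, y=True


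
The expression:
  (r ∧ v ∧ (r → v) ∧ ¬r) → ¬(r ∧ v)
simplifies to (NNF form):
True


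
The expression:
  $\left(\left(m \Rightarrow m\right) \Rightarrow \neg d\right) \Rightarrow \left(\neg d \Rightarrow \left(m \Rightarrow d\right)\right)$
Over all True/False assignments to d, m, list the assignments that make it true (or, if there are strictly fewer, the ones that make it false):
is false only for:
  d=False, m=True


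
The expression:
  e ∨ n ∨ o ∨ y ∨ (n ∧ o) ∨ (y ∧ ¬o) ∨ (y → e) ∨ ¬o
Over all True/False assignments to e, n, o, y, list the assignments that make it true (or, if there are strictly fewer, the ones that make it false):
is always true.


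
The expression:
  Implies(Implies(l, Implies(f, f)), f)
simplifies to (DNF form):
f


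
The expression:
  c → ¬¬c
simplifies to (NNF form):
True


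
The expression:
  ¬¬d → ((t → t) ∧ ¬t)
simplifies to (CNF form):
¬d ∨ ¬t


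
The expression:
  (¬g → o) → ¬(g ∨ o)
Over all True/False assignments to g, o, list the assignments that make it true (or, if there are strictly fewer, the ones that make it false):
is true only for:
  g=False, o=False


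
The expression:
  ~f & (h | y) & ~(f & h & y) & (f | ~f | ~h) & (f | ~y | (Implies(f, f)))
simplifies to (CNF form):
~f & (h | y)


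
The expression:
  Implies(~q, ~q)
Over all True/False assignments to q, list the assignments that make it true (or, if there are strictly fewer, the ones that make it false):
is always true.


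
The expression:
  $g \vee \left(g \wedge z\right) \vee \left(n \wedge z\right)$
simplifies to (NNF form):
$g \vee \left(n \wedge z\right)$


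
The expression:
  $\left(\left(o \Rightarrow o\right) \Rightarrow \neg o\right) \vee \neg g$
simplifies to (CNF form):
$\neg g \vee \neg o$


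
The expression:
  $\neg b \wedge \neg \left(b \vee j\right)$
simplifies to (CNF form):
$\neg b \wedge \neg j$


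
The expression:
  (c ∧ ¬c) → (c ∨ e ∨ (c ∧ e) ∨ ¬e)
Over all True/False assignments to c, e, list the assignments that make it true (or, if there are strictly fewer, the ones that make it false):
is always true.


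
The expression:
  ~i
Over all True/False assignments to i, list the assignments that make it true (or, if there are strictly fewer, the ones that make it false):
is true only for:
  i=False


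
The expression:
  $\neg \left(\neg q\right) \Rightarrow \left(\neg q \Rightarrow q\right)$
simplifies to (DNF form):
$\text{True}$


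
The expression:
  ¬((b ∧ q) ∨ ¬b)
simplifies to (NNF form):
b ∧ ¬q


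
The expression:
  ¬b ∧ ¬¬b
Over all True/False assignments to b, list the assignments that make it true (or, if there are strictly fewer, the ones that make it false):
is never true.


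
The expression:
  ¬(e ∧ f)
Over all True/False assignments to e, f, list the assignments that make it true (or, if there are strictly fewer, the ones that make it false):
is false only for:
  e=True, f=True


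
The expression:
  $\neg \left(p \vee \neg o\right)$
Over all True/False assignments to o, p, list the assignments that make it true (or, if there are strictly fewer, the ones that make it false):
is true only for:
  o=True, p=False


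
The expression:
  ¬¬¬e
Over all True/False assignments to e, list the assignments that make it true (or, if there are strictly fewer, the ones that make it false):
is true only for:
  e=False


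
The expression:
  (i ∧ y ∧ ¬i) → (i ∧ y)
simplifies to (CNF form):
True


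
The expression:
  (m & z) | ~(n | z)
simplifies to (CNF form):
(m | ~z) & (z | ~n)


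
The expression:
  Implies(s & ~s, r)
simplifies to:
True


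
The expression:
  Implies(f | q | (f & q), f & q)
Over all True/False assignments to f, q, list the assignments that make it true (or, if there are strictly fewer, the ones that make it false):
is true only for:
  f=False, q=False;
  f=True, q=True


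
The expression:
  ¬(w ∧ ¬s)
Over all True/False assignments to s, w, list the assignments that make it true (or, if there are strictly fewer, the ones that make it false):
is false only for:
  s=False, w=True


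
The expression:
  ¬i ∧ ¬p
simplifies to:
¬i ∧ ¬p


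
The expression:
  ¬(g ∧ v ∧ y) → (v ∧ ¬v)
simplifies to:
g ∧ v ∧ y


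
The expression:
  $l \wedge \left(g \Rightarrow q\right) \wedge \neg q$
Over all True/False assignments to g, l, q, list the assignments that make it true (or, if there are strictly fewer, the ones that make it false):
is true only for:
  g=False, l=True, q=False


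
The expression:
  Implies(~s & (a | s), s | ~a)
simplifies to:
s | ~a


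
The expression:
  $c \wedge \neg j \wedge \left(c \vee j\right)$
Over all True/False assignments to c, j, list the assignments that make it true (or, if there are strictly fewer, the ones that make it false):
is true only for:
  c=True, j=False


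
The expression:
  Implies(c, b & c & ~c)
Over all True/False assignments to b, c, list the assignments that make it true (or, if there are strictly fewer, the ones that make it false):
is true only for:
  b=False, c=False;
  b=True, c=False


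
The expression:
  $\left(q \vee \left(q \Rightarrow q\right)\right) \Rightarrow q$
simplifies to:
$q$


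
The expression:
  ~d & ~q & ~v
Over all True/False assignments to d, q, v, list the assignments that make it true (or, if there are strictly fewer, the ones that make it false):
is true only for:
  d=False, q=False, v=False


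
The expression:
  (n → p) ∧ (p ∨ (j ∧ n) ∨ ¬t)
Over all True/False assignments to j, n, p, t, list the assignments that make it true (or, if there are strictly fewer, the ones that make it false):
is false only for:
  j=False, n=False, p=False, t=True;
  j=False, n=True, p=False, t=False;
  j=False, n=True, p=False, t=True;
  j=True, n=False, p=False, t=True;
  j=True, n=True, p=False, t=False;
  j=True, n=True, p=False, t=True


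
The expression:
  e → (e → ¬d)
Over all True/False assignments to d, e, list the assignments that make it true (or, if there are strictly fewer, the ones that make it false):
is false only for:
  d=True, e=True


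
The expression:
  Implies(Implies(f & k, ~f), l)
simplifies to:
l | (f & k)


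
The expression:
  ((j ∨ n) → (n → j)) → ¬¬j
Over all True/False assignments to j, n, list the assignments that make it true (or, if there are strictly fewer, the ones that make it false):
is false only for:
  j=False, n=False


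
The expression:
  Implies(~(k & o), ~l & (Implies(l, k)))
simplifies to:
~l | (k & o)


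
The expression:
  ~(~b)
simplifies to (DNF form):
b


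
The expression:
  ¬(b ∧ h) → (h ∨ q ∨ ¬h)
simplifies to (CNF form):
True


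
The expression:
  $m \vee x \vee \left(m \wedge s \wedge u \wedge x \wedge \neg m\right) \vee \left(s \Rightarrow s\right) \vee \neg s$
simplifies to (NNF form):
$\text{True}$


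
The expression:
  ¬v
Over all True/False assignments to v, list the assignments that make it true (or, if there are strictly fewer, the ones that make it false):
is true only for:
  v=False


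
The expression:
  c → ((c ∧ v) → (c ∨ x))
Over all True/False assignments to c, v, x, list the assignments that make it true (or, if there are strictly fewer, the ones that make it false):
is always true.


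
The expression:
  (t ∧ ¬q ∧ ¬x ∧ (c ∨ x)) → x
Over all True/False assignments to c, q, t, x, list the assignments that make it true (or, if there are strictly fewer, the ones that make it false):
is false only for:
  c=True, q=False, t=True, x=False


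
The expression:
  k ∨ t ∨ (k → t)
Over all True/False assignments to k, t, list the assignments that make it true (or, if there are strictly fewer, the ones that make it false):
is always true.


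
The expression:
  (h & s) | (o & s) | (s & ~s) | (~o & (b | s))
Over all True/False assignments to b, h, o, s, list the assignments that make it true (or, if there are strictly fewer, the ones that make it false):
is false only for:
  b=False, h=False, o=False, s=False;
  b=False, h=False, o=True, s=False;
  b=False, h=True, o=False, s=False;
  b=False, h=True, o=True, s=False;
  b=True, h=False, o=True, s=False;
  b=True, h=True, o=True, s=False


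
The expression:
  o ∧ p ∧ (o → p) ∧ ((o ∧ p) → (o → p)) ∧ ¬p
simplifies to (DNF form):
False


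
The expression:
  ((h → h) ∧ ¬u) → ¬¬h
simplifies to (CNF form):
h ∨ u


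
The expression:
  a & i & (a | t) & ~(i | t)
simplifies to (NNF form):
False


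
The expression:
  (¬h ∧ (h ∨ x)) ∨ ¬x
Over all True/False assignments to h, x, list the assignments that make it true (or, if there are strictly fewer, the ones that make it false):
is false only for:
  h=True, x=True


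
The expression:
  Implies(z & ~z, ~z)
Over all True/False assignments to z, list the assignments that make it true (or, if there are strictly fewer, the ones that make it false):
is always true.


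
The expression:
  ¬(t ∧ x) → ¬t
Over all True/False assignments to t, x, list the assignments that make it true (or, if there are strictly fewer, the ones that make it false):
is false only for:
  t=True, x=False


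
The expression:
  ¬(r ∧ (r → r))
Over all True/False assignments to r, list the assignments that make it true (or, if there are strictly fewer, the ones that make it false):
is true only for:
  r=False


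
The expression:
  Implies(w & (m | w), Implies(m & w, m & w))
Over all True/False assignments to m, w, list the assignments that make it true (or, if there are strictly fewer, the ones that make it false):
is always true.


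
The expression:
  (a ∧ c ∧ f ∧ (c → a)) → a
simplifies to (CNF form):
True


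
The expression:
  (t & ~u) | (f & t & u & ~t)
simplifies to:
t & ~u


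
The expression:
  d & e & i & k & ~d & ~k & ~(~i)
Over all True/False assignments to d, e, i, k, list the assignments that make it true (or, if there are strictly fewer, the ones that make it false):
is never true.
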